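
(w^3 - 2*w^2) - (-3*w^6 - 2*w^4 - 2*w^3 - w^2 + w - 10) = 3*w^6 + 2*w^4 + 3*w^3 - w^2 - w + 10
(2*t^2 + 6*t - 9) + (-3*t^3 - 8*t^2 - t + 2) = -3*t^3 - 6*t^2 + 5*t - 7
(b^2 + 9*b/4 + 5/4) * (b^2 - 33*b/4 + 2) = b^4 - 6*b^3 - 245*b^2/16 - 93*b/16 + 5/2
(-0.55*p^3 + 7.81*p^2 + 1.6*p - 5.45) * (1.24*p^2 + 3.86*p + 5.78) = -0.682*p^5 + 7.5614*p^4 + 28.9516*p^3 + 44.5598*p^2 - 11.789*p - 31.501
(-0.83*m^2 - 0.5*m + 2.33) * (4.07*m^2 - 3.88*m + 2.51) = -3.3781*m^4 + 1.1854*m^3 + 9.3398*m^2 - 10.2954*m + 5.8483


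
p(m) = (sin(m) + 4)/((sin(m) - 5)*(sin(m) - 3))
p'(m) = cos(m)/((sin(m) - 5)*(sin(m) - 3)) - (sin(m) + 4)*cos(m)/((sin(m) - 5)*(sin(m) - 3)^2) - (sin(m) + 4)*cos(m)/((sin(m) - 5)^2*(sin(m) - 3)) = (-8*sin(m) + cos(m)^2 + 46)*cos(m)/((sin(m) - 5)^2*(sin(m) - 3)^2)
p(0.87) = 0.50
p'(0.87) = 0.29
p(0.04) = 0.28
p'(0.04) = 0.22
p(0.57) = 0.41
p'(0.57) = 0.30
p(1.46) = 0.62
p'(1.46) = 0.07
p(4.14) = 0.14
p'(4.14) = -0.06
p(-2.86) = 0.22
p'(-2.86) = -0.16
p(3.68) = 0.18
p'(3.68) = -0.12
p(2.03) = 0.57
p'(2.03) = -0.23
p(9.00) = 0.37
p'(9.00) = -0.28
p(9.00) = 0.37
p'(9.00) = -0.28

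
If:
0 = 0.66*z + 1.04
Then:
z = -1.58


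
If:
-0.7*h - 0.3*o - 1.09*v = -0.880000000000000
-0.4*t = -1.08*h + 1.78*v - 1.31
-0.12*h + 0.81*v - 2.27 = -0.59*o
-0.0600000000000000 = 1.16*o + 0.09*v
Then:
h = -2.67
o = -0.25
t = -15.46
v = 2.59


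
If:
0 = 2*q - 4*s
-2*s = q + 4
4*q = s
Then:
No Solution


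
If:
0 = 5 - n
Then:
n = 5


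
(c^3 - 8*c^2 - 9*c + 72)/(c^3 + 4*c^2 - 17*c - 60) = (c^2 - 11*c + 24)/(c^2 + c - 20)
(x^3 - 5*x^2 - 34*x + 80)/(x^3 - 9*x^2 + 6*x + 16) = (x + 5)/(x + 1)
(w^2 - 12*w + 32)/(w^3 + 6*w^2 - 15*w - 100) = (w - 8)/(w^2 + 10*w + 25)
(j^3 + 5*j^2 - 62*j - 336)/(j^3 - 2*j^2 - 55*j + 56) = (j + 6)/(j - 1)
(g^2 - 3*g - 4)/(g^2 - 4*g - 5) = (g - 4)/(g - 5)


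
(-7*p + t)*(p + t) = -7*p^2 - 6*p*t + t^2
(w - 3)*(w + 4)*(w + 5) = w^3 + 6*w^2 - 7*w - 60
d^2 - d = d*(d - 1)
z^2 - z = z*(z - 1)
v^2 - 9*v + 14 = (v - 7)*(v - 2)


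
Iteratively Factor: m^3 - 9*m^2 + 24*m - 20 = (m - 2)*(m^2 - 7*m + 10) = (m - 2)^2*(m - 5)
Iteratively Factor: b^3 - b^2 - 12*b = (b + 3)*(b^2 - 4*b) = b*(b + 3)*(b - 4)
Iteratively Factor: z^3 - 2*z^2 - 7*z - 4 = (z + 1)*(z^2 - 3*z - 4) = (z + 1)^2*(z - 4)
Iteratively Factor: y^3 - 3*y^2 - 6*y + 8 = (y + 2)*(y^2 - 5*y + 4) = (y - 1)*(y + 2)*(y - 4)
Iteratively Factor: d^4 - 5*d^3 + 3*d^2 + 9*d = (d + 1)*(d^3 - 6*d^2 + 9*d) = d*(d + 1)*(d^2 - 6*d + 9) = d*(d - 3)*(d + 1)*(d - 3)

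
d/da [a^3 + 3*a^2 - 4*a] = 3*a^2 + 6*a - 4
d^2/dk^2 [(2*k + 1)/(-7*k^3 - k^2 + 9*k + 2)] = 2*(-(2*k + 1)*(21*k^2 + 2*k - 9)^2 + (42*k^2 + 4*k + (2*k + 1)*(21*k + 1) - 18)*(7*k^3 + k^2 - 9*k - 2))/(7*k^3 + k^2 - 9*k - 2)^3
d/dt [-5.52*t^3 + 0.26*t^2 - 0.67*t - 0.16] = -16.56*t^2 + 0.52*t - 0.67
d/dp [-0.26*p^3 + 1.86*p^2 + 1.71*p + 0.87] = -0.78*p^2 + 3.72*p + 1.71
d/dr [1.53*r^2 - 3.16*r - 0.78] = 3.06*r - 3.16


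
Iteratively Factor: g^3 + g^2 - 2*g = (g)*(g^2 + g - 2) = g*(g + 2)*(g - 1)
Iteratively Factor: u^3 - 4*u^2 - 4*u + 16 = (u - 2)*(u^2 - 2*u - 8) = (u - 2)*(u + 2)*(u - 4)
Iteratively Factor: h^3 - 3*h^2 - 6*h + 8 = (h + 2)*(h^2 - 5*h + 4) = (h - 1)*(h + 2)*(h - 4)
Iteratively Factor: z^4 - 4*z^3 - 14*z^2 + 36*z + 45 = (z - 3)*(z^3 - z^2 - 17*z - 15) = (z - 3)*(z + 1)*(z^2 - 2*z - 15) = (z - 3)*(z + 1)*(z + 3)*(z - 5)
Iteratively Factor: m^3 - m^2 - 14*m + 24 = (m + 4)*(m^2 - 5*m + 6) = (m - 3)*(m + 4)*(m - 2)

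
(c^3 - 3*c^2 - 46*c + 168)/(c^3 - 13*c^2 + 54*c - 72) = (c + 7)/(c - 3)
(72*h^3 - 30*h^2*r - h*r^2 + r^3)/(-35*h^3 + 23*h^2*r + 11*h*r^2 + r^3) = (72*h^3 - 30*h^2*r - h*r^2 + r^3)/(-35*h^3 + 23*h^2*r + 11*h*r^2 + r^3)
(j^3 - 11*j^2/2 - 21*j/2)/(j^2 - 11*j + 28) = j*(2*j + 3)/(2*(j - 4))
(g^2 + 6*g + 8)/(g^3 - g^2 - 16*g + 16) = (g + 2)/(g^2 - 5*g + 4)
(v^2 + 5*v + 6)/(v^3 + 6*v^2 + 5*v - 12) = (v + 2)/(v^2 + 3*v - 4)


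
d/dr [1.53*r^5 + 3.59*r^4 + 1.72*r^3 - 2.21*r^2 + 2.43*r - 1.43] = 7.65*r^4 + 14.36*r^3 + 5.16*r^2 - 4.42*r + 2.43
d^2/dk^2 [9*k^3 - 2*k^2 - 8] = 54*k - 4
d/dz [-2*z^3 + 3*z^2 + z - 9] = -6*z^2 + 6*z + 1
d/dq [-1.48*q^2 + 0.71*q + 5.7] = 0.71 - 2.96*q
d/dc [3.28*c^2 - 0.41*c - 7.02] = 6.56*c - 0.41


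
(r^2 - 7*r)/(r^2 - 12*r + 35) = r/(r - 5)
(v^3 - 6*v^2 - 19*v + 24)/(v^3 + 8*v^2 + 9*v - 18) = (v - 8)/(v + 6)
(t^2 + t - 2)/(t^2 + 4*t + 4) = (t - 1)/(t + 2)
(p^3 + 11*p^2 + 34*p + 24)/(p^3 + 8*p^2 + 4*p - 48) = (p + 1)/(p - 2)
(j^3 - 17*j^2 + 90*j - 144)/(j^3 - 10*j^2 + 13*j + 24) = (j - 6)/(j + 1)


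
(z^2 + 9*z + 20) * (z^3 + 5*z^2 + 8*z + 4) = z^5 + 14*z^4 + 73*z^3 + 176*z^2 + 196*z + 80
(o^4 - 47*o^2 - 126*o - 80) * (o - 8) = o^5 - 8*o^4 - 47*o^3 + 250*o^2 + 928*o + 640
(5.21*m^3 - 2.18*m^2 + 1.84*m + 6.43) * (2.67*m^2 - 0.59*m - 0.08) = 13.9107*m^5 - 8.8945*m^4 + 5.7822*m^3 + 16.2569*m^2 - 3.9409*m - 0.5144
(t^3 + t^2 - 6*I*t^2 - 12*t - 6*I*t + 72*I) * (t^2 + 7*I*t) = t^5 + t^4 + I*t^4 + 30*t^3 + I*t^3 + 42*t^2 - 12*I*t^2 - 504*t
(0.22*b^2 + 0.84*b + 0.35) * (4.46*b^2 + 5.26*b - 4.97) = 0.9812*b^4 + 4.9036*b^3 + 4.886*b^2 - 2.3338*b - 1.7395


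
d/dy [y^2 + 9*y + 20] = 2*y + 9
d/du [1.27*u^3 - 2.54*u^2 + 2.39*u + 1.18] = 3.81*u^2 - 5.08*u + 2.39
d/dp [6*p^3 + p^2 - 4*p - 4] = 18*p^2 + 2*p - 4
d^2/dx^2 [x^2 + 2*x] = 2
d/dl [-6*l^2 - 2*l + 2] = -12*l - 2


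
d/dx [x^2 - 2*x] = 2*x - 2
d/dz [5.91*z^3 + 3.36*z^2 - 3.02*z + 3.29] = 17.73*z^2 + 6.72*z - 3.02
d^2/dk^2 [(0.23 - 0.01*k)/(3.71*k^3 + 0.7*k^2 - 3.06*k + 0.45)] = (-0.825846*k^5 + 37.833096*k^4 + 9.320108*k^3 - 14.790048*k^2 - 5.24097*k + 4.134816)/(51.064811*k^9 + 28.90461*k^8 - 120.900738*k^7 - 28.756385*k^6 + 106.730568*k^5 - 10.32696*k^4 - 32.182191*k^3 + 13.06611*k^2 - 1.85895*k + 0.091125)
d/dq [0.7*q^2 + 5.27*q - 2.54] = 1.4*q + 5.27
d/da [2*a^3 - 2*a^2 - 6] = 2*a*(3*a - 2)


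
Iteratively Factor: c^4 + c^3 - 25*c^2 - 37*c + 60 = (c - 1)*(c^3 + 2*c^2 - 23*c - 60) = (c - 1)*(c + 4)*(c^2 - 2*c - 15) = (c - 5)*(c - 1)*(c + 4)*(c + 3)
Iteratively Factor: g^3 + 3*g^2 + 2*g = (g + 2)*(g^2 + g) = (g + 1)*(g + 2)*(g)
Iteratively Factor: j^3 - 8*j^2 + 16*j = (j)*(j^2 - 8*j + 16) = j*(j - 4)*(j - 4)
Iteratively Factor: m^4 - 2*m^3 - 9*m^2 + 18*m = (m - 3)*(m^3 + m^2 - 6*m) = (m - 3)*(m - 2)*(m^2 + 3*m) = (m - 3)*(m - 2)*(m + 3)*(m)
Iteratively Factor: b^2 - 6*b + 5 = (b - 1)*(b - 5)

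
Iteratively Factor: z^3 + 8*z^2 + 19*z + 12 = (z + 3)*(z^2 + 5*z + 4) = (z + 1)*(z + 3)*(z + 4)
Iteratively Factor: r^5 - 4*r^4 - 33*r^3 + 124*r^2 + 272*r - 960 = (r + 4)*(r^4 - 8*r^3 - r^2 + 128*r - 240) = (r - 3)*(r + 4)*(r^3 - 5*r^2 - 16*r + 80) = (r - 3)*(r + 4)^2*(r^2 - 9*r + 20) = (r - 5)*(r - 3)*(r + 4)^2*(r - 4)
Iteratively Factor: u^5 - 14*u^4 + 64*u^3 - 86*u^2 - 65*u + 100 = (u + 1)*(u^4 - 15*u^3 + 79*u^2 - 165*u + 100) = (u - 4)*(u + 1)*(u^3 - 11*u^2 + 35*u - 25) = (u - 5)*(u - 4)*(u + 1)*(u^2 - 6*u + 5) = (u - 5)*(u - 4)*(u - 1)*(u + 1)*(u - 5)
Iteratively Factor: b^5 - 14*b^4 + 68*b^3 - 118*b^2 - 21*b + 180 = (b + 1)*(b^4 - 15*b^3 + 83*b^2 - 201*b + 180) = (b - 5)*(b + 1)*(b^3 - 10*b^2 + 33*b - 36) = (b - 5)*(b - 3)*(b + 1)*(b^2 - 7*b + 12) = (b - 5)*(b - 3)^2*(b + 1)*(b - 4)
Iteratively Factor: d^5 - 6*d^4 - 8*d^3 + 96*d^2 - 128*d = (d - 2)*(d^4 - 4*d^3 - 16*d^2 + 64*d) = (d - 4)*(d - 2)*(d^3 - 16*d) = (d - 4)^2*(d - 2)*(d^2 + 4*d) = (d - 4)^2*(d - 2)*(d + 4)*(d)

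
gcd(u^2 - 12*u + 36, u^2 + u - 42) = u - 6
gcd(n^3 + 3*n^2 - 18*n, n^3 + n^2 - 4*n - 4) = 1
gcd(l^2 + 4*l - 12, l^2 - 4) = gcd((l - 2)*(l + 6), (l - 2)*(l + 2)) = l - 2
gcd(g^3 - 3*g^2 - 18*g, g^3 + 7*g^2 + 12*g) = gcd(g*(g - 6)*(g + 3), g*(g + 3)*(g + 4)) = g^2 + 3*g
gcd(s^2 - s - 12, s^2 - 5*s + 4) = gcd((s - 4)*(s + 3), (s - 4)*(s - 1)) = s - 4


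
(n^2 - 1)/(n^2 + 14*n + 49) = (n^2 - 1)/(n^2 + 14*n + 49)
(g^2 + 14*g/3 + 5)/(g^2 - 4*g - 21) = (g + 5/3)/(g - 7)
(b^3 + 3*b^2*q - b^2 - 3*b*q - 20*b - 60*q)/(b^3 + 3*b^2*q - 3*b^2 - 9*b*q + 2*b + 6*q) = (b^2 - b - 20)/(b^2 - 3*b + 2)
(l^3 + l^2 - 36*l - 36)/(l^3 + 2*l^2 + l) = (l^2 - 36)/(l*(l + 1))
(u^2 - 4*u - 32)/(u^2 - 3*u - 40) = (u + 4)/(u + 5)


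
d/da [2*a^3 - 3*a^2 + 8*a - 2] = 6*a^2 - 6*a + 8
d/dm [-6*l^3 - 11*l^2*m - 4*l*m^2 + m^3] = -11*l^2 - 8*l*m + 3*m^2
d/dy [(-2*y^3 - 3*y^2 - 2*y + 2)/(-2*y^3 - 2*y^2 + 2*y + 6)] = (-y^4 - 8*y^3 - 17*y^2 - 14*y - 8)/(2*(y^6 + 2*y^5 - y^4 - 8*y^3 - 5*y^2 + 6*y + 9))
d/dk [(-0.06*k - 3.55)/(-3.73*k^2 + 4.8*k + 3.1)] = (-0.2238*k^2 - 26.483*k + 16.854)/(13.9129*k^4 - 35.808*k^3 - 0.0860000000000021*k^2 + 29.76*k + 9.61)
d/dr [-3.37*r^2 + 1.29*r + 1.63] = 1.29 - 6.74*r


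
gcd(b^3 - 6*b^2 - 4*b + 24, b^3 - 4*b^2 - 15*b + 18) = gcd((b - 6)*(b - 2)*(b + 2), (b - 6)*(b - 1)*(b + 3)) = b - 6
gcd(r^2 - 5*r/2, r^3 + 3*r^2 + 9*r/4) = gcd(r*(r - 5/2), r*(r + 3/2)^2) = r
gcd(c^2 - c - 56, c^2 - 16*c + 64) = c - 8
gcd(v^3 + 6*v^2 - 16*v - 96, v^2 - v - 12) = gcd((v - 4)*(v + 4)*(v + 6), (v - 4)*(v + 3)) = v - 4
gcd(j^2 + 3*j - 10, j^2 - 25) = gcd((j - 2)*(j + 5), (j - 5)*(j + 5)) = j + 5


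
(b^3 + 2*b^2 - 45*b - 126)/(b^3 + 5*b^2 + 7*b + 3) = (b^2 - b - 42)/(b^2 + 2*b + 1)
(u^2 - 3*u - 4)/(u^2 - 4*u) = (u + 1)/u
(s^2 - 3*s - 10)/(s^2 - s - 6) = (s - 5)/(s - 3)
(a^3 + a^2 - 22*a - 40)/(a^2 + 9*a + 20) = (a^2 - 3*a - 10)/(a + 5)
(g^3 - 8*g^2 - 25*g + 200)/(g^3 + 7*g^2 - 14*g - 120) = (g^2 - 13*g + 40)/(g^2 + 2*g - 24)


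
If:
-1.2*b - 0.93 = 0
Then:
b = -0.78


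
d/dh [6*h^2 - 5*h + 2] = 12*h - 5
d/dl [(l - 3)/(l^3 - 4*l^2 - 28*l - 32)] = (-2*l^2 + 17*l - 58)/(l^5 - 10*l^4 - 20*l^3 + 200*l^2 + 640*l + 512)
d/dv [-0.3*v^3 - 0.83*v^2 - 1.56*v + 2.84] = -0.9*v^2 - 1.66*v - 1.56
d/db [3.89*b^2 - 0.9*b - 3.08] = 7.78*b - 0.9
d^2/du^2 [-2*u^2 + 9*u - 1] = -4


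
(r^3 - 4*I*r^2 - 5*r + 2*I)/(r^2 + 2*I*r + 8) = (r^2 - 2*I*r - 1)/(r + 4*I)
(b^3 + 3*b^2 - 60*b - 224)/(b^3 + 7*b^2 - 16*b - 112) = (b - 8)/(b - 4)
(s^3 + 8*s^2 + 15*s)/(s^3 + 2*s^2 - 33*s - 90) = s/(s - 6)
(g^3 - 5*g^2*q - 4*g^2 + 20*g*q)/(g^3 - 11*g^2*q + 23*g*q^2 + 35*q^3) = g*(4 - g)/(-g^2 + 6*g*q + 7*q^2)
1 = 1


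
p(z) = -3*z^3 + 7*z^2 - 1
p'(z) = -9*z^2 + 14*z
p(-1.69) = 33.47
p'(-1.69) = -49.36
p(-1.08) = 10.94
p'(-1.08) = -25.62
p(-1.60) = 29.21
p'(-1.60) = -45.44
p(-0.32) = -0.18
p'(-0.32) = -5.40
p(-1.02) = 9.47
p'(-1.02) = -23.64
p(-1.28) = 16.76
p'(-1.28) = -32.67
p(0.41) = -0.03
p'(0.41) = 4.23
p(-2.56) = 95.21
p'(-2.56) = -94.82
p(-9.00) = 2753.00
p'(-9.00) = -855.00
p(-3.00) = 143.00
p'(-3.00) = -123.00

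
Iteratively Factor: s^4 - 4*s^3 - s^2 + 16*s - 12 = (s - 2)*(s^3 - 2*s^2 - 5*s + 6) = (s - 2)*(s - 1)*(s^2 - s - 6) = (s - 3)*(s - 2)*(s - 1)*(s + 2)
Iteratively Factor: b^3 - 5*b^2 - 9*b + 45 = (b - 5)*(b^2 - 9) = (b - 5)*(b - 3)*(b + 3)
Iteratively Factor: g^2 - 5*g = (g)*(g - 5)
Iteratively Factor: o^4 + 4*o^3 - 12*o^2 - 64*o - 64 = (o - 4)*(o^3 + 8*o^2 + 20*o + 16) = (o - 4)*(o + 2)*(o^2 + 6*o + 8) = (o - 4)*(o + 2)^2*(o + 4)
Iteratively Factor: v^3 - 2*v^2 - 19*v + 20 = (v + 4)*(v^2 - 6*v + 5) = (v - 1)*(v + 4)*(v - 5)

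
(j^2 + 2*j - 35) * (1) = j^2 + 2*j - 35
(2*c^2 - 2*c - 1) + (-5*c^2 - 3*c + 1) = -3*c^2 - 5*c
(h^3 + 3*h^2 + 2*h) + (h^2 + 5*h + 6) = h^3 + 4*h^2 + 7*h + 6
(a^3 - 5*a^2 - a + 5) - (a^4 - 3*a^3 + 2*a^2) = -a^4 + 4*a^3 - 7*a^2 - a + 5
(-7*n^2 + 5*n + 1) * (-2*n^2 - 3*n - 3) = 14*n^4 + 11*n^3 + 4*n^2 - 18*n - 3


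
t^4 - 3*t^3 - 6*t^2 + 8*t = t*(t - 4)*(t - 1)*(t + 2)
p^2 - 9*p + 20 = (p - 5)*(p - 4)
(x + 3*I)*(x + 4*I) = x^2 + 7*I*x - 12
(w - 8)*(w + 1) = w^2 - 7*w - 8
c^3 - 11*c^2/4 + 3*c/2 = c*(c - 2)*(c - 3/4)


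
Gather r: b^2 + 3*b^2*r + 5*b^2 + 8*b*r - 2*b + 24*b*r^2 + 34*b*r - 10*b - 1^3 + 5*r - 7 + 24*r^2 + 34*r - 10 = 6*b^2 - 12*b + r^2*(24*b + 24) + r*(3*b^2 + 42*b + 39) - 18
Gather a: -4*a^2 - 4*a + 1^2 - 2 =-4*a^2 - 4*a - 1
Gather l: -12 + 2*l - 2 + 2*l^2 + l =2*l^2 + 3*l - 14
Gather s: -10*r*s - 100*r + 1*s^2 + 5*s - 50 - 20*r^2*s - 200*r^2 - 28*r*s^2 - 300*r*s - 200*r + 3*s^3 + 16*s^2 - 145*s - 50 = -200*r^2 - 300*r + 3*s^3 + s^2*(17 - 28*r) + s*(-20*r^2 - 310*r - 140) - 100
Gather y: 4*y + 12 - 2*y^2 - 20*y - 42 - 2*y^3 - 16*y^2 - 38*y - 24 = -2*y^3 - 18*y^2 - 54*y - 54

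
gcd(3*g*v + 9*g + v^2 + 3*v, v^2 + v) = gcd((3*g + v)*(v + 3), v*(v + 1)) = 1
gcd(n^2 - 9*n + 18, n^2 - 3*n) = n - 3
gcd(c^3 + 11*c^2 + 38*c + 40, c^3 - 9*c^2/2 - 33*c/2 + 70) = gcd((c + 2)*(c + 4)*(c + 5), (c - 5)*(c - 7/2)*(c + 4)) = c + 4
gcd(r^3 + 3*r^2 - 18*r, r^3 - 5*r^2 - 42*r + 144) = r^2 + 3*r - 18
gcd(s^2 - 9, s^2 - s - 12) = s + 3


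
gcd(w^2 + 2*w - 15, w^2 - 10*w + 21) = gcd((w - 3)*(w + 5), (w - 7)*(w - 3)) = w - 3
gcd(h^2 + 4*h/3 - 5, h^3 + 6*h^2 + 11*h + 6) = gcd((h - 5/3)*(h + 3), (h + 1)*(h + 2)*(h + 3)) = h + 3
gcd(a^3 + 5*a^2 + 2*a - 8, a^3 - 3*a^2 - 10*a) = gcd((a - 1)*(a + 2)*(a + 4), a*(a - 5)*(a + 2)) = a + 2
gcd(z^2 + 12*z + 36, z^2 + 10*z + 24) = z + 6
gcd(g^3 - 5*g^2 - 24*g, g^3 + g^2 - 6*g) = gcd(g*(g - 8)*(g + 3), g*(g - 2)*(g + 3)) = g^2 + 3*g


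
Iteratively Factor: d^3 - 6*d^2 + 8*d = (d - 2)*(d^2 - 4*d) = d*(d - 2)*(d - 4)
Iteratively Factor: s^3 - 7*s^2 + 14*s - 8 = (s - 4)*(s^2 - 3*s + 2) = (s - 4)*(s - 1)*(s - 2)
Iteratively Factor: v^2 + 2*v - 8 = (v + 4)*(v - 2)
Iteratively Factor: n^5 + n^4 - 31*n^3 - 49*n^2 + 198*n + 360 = (n + 2)*(n^4 - n^3 - 29*n^2 + 9*n + 180) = (n + 2)*(n + 3)*(n^3 - 4*n^2 - 17*n + 60) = (n - 3)*(n + 2)*(n + 3)*(n^2 - n - 20) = (n - 5)*(n - 3)*(n + 2)*(n + 3)*(n + 4)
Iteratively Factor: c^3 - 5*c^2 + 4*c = (c - 4)*(c^2 - c) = c*(c - 4)*(c - 1)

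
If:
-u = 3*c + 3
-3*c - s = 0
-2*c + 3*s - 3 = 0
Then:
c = -3/11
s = 9/11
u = -24/11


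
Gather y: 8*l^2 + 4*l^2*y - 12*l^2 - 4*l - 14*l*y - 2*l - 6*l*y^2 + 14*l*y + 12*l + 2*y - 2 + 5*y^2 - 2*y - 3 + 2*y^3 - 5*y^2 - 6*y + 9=-4*l^2 - 6*l*y^2 + 6*l + 2*y^3 + y*(4*l^2 - 6) + 4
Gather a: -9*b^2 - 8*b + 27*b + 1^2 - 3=-9*b^2 + 19*b - 2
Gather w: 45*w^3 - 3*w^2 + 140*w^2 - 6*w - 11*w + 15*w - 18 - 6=45*w^3 + 137*w^2 - 2*w - 24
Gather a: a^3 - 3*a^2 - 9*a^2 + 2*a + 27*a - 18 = a^3 - 12*a^2 + 29*a - 18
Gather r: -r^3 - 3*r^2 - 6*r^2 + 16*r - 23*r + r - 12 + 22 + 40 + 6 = -r^3 - 9*r^2 - 6*r + 56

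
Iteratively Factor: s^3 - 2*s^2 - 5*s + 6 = (s - 3)*(s^2 + s - 2) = (s - 3)*(s - 1)*(s + 2)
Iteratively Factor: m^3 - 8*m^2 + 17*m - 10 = (m - 2)*(m^2 - 6*m + 5) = (m - 5)*(m - 2)*(m - 1)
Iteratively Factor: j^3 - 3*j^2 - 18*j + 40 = (j - 2)*(j^2 - j - 20) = (j - 2)*(j + 4)*(j - 5)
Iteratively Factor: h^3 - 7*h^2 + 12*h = (h)*(h^2 - 7*h + 12) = h*(h - 3)*(h - 4)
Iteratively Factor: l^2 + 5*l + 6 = (l + 3)*(l + 2)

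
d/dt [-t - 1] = -1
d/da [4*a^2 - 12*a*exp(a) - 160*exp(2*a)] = -12*a*exp(a) + 8*a - 320*exp(2*a) - 12*exp(a)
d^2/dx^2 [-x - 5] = 0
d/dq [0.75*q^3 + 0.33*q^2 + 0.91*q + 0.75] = 2.25*q^2 + 0.66*q + 0.91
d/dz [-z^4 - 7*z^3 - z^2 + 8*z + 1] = -4*z^3 - 21*z^2 - 2*z + 8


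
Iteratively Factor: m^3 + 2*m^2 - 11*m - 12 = (m + 1)*(m^2 + m - 12) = (m + 1)*(m + 4)*(m - 3)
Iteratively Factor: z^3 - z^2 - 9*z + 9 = (z + 3)*(z^2 - 4*z + 3) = (z - 3)*(z + 3)*(z - 1)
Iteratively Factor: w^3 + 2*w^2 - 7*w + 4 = (w - 1)*(w^2 + 3*w - 4) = (w - 1)^2*(w + 4)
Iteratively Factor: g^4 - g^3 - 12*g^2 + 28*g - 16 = (g + 4)*(g^3 - 5*g^2 + 8*g - 4) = (g - 2)*(g + 4)*(g^2 - 3*g + 2) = (g - 2)^2*(g + 4)*(g - 1)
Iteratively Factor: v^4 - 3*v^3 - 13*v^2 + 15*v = (v)*(v^3 - 3*v^2 - 13*v + 15) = v*(v - 5)*(v^2 + 2*v - 3) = v*(v - 5)*(v - 1)*(v + 3)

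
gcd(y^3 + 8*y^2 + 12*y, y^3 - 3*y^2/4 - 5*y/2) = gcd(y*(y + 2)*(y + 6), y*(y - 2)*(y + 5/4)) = y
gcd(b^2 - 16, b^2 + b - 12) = b + 4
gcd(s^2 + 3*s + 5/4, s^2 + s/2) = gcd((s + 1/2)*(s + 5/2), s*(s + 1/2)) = s + 1/2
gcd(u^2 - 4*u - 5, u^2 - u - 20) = u - 5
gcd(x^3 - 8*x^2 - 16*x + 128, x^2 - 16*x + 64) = x - 8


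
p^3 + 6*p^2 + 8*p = p*(p + 2)*(p + 4)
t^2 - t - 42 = (t - 7)*(t + 6)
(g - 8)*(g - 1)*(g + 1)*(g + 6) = g^4 - 2*g^3 - 49*g^2 + 2*g + 48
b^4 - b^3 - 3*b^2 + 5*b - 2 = (b - 1)^3*(b + 2)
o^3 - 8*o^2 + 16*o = o*(o - 4)^2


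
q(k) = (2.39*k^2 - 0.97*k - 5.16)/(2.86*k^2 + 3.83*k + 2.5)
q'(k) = (-5.72*k - 3.83)*(2.39*k^2 - 0.97*k - 5.16)/(2.86*k^2 + 3.83*k + 2.5)^2 + (4.78*k - 0.97)/(2.86*k^2 + 3.83*k + 2.5) = (11.9279*k^2 + 41.4652*k + 17.3378)/(8.1796*k^4 + 21.9076*k^3 + 28.9689*k^2 + 19.15*k + 6.25)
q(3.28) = 0.38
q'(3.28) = 0.13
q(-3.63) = 1.14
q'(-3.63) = 0.03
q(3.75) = 0.43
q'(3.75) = 0.10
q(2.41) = 0.23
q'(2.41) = 0.23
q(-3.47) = 1.14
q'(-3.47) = 0.03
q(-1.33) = 0.15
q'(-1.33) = -2.75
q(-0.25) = -2.77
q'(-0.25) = 2.60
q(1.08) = -0.34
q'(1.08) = 0.76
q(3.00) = 0.34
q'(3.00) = 0.16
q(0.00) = -2.06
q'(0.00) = 2.77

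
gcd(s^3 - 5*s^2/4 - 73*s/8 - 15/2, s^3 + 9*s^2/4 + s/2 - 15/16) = s^2 + 11*s/4 + 15/8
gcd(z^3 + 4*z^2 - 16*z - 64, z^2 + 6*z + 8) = z + 4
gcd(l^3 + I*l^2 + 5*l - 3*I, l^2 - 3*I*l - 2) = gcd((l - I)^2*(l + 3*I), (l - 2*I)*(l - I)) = l - I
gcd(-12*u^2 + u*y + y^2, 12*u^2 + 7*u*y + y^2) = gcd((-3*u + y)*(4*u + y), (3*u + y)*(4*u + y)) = 4*u + y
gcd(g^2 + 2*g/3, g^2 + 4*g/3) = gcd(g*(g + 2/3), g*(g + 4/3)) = g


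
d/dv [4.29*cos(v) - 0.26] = -4.29*sin(v)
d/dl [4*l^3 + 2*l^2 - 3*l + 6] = 12*l^2 + 4*l - 3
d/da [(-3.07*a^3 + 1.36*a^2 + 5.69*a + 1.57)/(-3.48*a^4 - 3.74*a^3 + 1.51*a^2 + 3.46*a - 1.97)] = (-10.6836*a^6 + 9.4656*a^5 + 59.8543*a^4 + 43.1712*a^3 + 31.8728*a^2 - 10.0998*a - 16.6415)/(12.1104*a^8 + 26.0304*a^7 + 3.478*a^6 - 35.3764*a^5 - 9.8895*a^4 + 25.1848*a^3 + 6.0222*a^2 - 13.6324*a + 3.8809)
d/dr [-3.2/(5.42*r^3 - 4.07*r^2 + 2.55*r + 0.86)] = (52.032*r^2 - 26.048*r + 8.16)/(5.42*r^3 - 4.07*r^2 + 2.55*r + 0.86)^2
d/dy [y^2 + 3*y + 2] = 2*y + 3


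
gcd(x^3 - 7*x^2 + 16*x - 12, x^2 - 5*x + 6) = x^2 - 5*x + 6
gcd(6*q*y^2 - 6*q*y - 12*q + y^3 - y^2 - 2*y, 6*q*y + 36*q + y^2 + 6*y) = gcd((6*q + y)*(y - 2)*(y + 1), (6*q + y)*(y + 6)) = 6*q + y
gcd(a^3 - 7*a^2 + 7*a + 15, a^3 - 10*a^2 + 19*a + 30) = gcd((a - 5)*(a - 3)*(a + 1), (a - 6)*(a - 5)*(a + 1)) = a^2 - 4*a - 5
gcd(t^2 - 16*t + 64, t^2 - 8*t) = t - 8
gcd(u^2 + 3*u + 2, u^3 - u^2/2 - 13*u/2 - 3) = u + 2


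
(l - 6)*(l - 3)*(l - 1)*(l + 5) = l^4 - 5*l^3 - 23*l^2 + 117*l - 90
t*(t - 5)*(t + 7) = t^3 + 2*t^2 - 35*t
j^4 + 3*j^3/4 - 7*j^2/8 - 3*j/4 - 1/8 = (j - 1)*(j + 1/4)*(j + 1/2)*(j + 1)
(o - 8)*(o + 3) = o^2 - 5*o - 24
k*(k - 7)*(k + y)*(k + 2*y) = k^4 + 3*k^3*y - 7*k^3 + 2*k^2*y^2 - 21*k^2*y - 14*k*y^2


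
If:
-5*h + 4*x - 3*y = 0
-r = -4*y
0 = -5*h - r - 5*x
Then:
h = -31*y/45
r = 4*y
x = -y/9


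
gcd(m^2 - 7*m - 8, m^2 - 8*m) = m - 8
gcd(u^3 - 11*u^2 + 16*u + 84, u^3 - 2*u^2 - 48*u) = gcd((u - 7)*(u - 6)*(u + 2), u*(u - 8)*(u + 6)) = 1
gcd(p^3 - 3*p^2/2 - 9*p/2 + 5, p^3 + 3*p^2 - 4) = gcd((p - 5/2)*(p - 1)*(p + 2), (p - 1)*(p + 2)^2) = p^2 + p - 2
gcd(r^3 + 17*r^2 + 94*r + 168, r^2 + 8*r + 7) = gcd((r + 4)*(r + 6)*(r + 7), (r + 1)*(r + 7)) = r + 7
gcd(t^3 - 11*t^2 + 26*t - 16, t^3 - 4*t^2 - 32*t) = t - 8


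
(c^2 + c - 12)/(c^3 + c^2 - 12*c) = 1/c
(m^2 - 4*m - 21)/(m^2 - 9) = (m - 7)/(m - 3)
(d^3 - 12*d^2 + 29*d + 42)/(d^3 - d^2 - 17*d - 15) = (d^2 - 13*d + 42)/(d^2 - 2*d - 15)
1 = 1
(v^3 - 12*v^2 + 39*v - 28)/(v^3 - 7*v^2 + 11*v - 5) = (v^2 - 11*v + 28)/(v^2 - 6*v + 5)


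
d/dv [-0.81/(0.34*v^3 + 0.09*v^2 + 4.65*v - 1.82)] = (0.8262*v^2 + 0.1458*v + 3.7665)/(0.34*v^3 + 0.09*v^2 + 4.65*v - 1.82)^2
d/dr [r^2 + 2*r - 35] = 2*r + 2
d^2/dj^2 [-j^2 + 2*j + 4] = -2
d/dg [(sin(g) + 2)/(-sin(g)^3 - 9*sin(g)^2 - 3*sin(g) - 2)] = (2*sin(g)^3 + 15*sin(g)^2 + 36*sin(g) + 4)*cos(g)/(sin(g)^3 + 9*sin(g)^2 + 3*sin(g) + 2)^2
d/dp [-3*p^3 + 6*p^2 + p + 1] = -9*p^2 + 12*p + 1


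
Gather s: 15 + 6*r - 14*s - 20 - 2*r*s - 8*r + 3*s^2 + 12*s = -2*r + 3*s^2 + s*(-2*r - 2) - 5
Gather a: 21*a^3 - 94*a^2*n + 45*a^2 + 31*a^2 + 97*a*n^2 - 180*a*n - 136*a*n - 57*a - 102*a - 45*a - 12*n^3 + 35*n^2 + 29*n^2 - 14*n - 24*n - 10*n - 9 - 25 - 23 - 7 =21*a^3 + a^2*(76 - 94*n) + a*(97*n^2 - 316*n - 204) - 12*n^3 + 64*n^2 - 48*n - 64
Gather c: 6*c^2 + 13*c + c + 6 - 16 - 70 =6*c^2 + 14*c - 80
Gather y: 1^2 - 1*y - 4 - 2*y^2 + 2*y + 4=-2*y^2 + y + 1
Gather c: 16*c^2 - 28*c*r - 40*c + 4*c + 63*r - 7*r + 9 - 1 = 16*c^2 + c*(-28*r - 36) + 56*r + 8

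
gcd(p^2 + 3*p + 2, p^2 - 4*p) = 1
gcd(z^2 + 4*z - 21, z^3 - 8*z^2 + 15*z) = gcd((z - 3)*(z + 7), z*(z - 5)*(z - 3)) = z - 3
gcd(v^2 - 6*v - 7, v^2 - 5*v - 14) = v - 7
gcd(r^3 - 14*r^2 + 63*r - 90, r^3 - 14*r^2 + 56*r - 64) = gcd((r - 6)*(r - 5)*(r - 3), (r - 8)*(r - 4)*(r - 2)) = 1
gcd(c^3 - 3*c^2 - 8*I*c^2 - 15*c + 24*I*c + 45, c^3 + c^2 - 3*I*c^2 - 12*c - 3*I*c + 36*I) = c^2 + c*(-3 - 3*I) + 9*I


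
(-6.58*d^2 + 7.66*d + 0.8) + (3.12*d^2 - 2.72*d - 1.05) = -3.46*d^2 + 4.94*d - 0.25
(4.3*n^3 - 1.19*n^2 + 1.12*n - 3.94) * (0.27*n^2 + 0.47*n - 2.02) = 1.161*n^5 + 1.6997*n^4 - 8.9429*n^3 + 1.8664*n^2 - 4.1142*n + 7.9588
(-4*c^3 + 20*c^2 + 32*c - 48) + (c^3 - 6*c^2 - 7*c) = -3*c^3 + 14*c^2 + 25*c - 48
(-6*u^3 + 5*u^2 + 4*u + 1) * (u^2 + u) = -6*u^5 - u^4 + 9*u^3 + 5*u^2 + u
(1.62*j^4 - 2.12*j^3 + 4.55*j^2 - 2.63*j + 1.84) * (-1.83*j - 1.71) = -2.9646*j^5 + 1.1094*j^4 - 4.7013*j^3 - 2.9676*j^2 + 1.1301*j - 3.1464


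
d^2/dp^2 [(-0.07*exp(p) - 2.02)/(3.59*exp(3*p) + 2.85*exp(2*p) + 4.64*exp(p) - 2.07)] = (-3.608668*exp(6*p) - 236.454273*exp(5*p) - 223.248377*exp(4*p) - 138.763307*exp(3*p) - 217.716264*exp(2*p) - 91.830088*exp(p) - 19.701639)*exp(p)/(46.268279*exp(9*p) + 110.193255*exp(8*p) + 266.881677*exp(7*p) + 227.958984*exp(6*p) + 217.863762*exp(5*p) - 73.250037*exp(4*p) - 18.196363*exp(3*p) - 97.062921*exp(2*p) + 59.645808*exp(p) - 8.869743)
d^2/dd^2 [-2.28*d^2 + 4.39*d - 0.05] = -4.56000000000000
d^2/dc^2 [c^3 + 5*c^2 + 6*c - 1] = 6*c + 10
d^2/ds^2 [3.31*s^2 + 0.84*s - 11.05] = 6.62000000000000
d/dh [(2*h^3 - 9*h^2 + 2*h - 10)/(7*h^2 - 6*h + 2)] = 2*(7*h^4 - 12*h^3 + 26*h^2 + 52*h - 28)/(49*h^4 - 84*h^3 + 64*h^2 - 24*h + 4)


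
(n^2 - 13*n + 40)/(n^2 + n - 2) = (n^2 - 13*n + 40)/(n^2 + n - 2)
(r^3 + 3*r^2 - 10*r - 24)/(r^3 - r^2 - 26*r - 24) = (r^2 - r - 6)/(r^2 - 5*r - 6)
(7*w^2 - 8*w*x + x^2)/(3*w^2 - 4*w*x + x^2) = (-7*w + x)/(-3*w + x)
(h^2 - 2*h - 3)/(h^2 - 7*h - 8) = (h - 3)/(h - 8)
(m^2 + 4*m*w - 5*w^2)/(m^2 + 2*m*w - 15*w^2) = (-m + w)/(-m + 3*w)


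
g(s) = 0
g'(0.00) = 0.00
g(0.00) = 0.00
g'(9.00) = 0.00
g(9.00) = 0.00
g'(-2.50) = 0.00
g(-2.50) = 0.00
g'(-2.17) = 0.00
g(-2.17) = 0.00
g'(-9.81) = 0.00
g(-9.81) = 0.00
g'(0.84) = 0.00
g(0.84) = 0.00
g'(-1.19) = 0.00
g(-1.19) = 0.00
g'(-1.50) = 0.00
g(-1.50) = 0.00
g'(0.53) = 0.00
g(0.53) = 0.00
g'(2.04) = 0.00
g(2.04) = 0.00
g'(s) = 0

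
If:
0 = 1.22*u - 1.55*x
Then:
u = 1.27049180327869*x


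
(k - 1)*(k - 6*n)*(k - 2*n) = k^3 - 8*k^2*n - k^2 + 12*k*n^2 + 8*k*n - 12*n^2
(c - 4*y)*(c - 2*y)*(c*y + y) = c^3*y - 6*c^2*y^2 + c^2*y + 8*c*y^3 - 6*c*y^2 + 8*y^3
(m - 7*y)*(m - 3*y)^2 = m^3 - 13*m^2*y + 51*m*y^2 - 63*y^3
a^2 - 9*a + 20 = (a - 5)*(a - 4)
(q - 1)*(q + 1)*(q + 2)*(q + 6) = q^4 + 8*q^3 + 11*q^2 - 8*q - 12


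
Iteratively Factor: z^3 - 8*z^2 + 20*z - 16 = (z - 2)*(z^2 - 6*z + 8) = (z - 2)^2*(z - 4)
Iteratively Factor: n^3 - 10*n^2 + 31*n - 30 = (n - 2)*(n^2 - 8*n + 15) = (n - 5)*(n - 2)*(n - 3)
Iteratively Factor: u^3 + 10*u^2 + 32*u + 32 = (u + 4)*(u^2 + 6*u + 8) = (u + 4)^2*(u + 2)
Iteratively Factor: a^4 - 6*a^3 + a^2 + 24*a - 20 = (a + 2)*(a^3 - 8*a^2 + 17*a - 10) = (a - 5)*(a + 2)*(a^2 - 3*a + 2) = (a - 5)*(a - 2)*(a + 2)*(a - 1)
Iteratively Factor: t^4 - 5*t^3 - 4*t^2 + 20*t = (t - 2)*(t^3 - 3*t^2 - 10*t) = t*(t - 2)*(t^2 - 3*t - 10) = t*(t - 2)*(t + 2)*(t - 5)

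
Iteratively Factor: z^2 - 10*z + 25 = (z - 5)*(z - 5)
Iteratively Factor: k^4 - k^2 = (k + 1)*(k^3 - k^2) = k*(k + 1)*(k^2 - k) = k^2*(k + 1)*(k - 1)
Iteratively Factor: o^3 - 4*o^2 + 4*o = (o - 2)*(o^2 - 2*o) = o*(o - 2)*(o - 2)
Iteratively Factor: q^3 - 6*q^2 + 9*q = (q - 3)*(q^2 - 3*q) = (q - 3)^2*(q)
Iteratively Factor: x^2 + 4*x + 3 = (x + 1)*(x + 3)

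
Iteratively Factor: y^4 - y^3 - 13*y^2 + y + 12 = (y + 3)*(y^3 - 4*y^2 - y + 4) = (y + 1)*(y + 3)*(y^2 - 5*y + 4) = (y - 1)*(y + 1)*(y + 3)*(y - 4)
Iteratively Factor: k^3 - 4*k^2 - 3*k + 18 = (k + 2)*(k^2 - 6*k + 9) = (k - 3)*(k + 2)*(k - 3)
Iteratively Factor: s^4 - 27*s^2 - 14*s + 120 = (s - 5)*(s^3 + 5*s^2 - 2*s - 24) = (s - 5)*(s + 3)*(s^2 + 2*s - 8) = (s - 5)*(s - 2)*(s + 3)*(s + 4)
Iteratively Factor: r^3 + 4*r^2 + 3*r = (r)*(r^2 + 4*r + 3) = r*(r + 1)*(r + 3)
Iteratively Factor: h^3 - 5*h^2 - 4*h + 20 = (h - 5)*(h^2 - 4) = (h - 5)*(h - 2)*(h + 2)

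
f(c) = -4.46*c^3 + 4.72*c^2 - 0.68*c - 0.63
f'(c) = -13.38*c^2 + 9.44*c - 0.68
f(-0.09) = -0.53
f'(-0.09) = -1.64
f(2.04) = -20.24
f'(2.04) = -37.10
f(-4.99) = 674.45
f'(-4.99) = -380.95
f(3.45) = -129.94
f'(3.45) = -127.37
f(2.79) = -62.65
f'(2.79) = -78.49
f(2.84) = -66.65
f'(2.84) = -81.79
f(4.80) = -388.39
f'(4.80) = -263.64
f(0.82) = -0.47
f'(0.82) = -1.94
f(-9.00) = 3639.15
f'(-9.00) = -1169.42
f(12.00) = -7035.99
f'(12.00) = -1814.12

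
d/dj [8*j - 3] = 8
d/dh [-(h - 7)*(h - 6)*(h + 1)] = -3*h^2 + 24*h - 29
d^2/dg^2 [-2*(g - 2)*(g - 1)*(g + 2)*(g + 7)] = -24*g^2 - 72*g + 44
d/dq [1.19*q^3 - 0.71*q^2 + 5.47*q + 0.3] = 3.57*q^2 - 1.42*q + 5.47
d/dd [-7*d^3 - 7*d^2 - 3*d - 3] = -21*d^2 - 14*d - 3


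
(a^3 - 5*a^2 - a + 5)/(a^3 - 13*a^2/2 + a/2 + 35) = 2*(a^2 - 1)/(2*a^2 - 3*a - 14)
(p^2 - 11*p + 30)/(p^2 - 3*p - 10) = (p - 6)/(p + 2)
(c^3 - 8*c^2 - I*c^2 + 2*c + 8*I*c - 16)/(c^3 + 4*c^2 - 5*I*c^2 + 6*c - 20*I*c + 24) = (c^2 + c*(-8 - 2*I) + 16*I)/(c^2 + c*(4 - 6*I) - 24*I)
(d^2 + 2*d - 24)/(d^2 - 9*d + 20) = (d + 6)/(d - 5)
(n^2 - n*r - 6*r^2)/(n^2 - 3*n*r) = (n + 2*r)/n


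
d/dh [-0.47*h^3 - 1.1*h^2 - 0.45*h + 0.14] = -1.41*h^2 - 2.2*h - 0.45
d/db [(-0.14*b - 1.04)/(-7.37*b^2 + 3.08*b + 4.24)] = (-1.0318*b^2 - 15.3296*b + 2.6096)/(54.3169*b^4 - 45.3992*b^3 - 53.0112*b^2 + 26.1184*b + 17.9776)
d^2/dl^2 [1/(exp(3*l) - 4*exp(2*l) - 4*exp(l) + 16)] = ((-9*exp(2*l) + 16*exp(l) + 4)*(exp(3*l) - 4*exp(2*l) - 4*exp(l) + 16) + 2*(-3*exp(2*l) + 8*exp(l) + 4)^2*exp(l))*exp(l)/(exp(3*l) - 4*exp(2*l) - 4*exp(l) + 16)^3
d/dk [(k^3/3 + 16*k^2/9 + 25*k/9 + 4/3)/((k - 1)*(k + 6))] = (3*k^4 + 30*k^3 + k^2 - 216*k - 210)/(9*(k^4 + 10*k^3 + 13*k^2 - 60*k + 36))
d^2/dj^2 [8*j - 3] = 0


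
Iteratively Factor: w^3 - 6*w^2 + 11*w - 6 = (w - 2)*(w^2 - 4*w + 3) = (w - 2)*(w - 1)*(w - 3)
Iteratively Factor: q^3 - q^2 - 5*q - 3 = (q + 1)*(q^2 - 2*q - 3) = (q + 1)^2*(q - 3)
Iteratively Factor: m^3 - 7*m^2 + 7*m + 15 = (m - 3)*(m^2 - 4*m - 5) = (m - 3)*(m + 1)*(m - 5)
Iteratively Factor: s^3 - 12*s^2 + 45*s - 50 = (s - 5)*(s^2 - 7*s + 10) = (s - 5)*(s - 2)*(s - 5)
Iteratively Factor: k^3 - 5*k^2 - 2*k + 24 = (k - 3)*(k^2 - 2*k - 8) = (k - 4)*(k - 3)*(k + 2)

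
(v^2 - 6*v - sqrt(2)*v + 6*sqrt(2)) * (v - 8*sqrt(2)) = v^3 - 9*sqrt(2)*v^2 - 6*v^2 + 16*v + 54*sqrt(2)*v - 96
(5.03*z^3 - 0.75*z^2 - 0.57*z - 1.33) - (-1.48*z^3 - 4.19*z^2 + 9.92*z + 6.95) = 6.51*z^3 + 3.44*z^2 - 10.49*z - 8.28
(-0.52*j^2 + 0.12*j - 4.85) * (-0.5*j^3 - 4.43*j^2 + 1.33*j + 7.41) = 0.26*j^5 + 2.2436*j^4 + 1.2018*j^3 + 17.7919*j^2 - 5.5613*j - 35.9385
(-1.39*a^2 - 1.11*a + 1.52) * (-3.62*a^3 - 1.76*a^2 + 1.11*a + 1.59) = 5.0318*a^5 + 6.4646*a^4 - 5.0917*a^3 - 6.1174*a^2 - 0.0776999999999999*a + 2.4168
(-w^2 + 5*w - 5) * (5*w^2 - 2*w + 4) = -5*w^4 + 27*w^3 - 39*w^2 + 30*w - 20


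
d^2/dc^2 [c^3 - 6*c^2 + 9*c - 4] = 6*c - 12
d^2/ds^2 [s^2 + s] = 2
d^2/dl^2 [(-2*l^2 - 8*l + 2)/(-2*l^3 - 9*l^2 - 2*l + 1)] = 16/(8*l^3 + 12*l^2 + 6*l + 1)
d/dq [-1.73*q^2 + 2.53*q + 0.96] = 2.53 - 3.46*q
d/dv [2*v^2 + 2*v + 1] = 4*v + 2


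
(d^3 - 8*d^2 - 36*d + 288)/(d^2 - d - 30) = (d^2 - 2*d - 48)/(d + 5)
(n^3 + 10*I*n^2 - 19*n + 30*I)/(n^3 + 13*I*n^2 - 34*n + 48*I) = (n + 5*I)/(n + 8*I)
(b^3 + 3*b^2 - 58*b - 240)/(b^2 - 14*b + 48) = (b^2 + 11*b + 30)/(b - 6)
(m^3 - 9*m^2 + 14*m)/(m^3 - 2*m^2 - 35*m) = (m - 2)/(m + 5)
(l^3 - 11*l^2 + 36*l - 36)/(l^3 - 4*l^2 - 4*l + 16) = (l^2 - 9*l + 18)/(l^2 - 2*l - 8)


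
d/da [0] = 0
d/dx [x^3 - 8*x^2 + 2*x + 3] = 3*x^2 - 16*x + 2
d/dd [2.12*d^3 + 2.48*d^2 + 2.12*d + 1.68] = 6.36*d^2 + 4.96*d + 2.12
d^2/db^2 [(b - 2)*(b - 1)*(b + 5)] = 6*b + 4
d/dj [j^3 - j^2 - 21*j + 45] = 3*j^2 - 2*j - 21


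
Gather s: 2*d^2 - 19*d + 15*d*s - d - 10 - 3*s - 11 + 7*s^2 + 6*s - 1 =2*d^2 - 20*d + 7*s^2 + s*(15*d + 3) - 22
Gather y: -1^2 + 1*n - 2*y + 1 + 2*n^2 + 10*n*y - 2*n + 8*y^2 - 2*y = 2*n^2 - n + 8*y^2 + y*(10*n - 4)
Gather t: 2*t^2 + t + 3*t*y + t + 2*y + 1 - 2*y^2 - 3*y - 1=2*t^2 + t*(3*y + 2) - 2*y^2 - y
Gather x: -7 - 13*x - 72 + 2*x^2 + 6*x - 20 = 2*x^2 - 7*x - 99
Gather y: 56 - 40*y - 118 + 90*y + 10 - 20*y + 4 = 30*y - 48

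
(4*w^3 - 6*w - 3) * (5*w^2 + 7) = 20*w^5 - 2*w^3 - 15*w^2 - 42*w - 21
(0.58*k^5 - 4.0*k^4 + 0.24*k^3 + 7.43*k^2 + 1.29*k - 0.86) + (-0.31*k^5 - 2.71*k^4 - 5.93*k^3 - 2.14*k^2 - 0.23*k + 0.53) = 0.27*k^5 - 6.71*k^4 - 5.69*k^3 + 5.29*k^2 + 1.06*k - 0.33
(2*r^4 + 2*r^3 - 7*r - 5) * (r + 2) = 2*r^5 + 6*r^4 + 4*r^3 - 7*r^2 - 19*r - 10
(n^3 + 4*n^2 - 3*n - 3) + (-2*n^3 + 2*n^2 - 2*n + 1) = -n^3 + 6*n^2 - 5*n - 2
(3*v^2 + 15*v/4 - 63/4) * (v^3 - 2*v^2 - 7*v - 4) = 3*v^5 - 9*v^4/4 - 177*v^3/4 - 27*v^2/4 + 381*v/4 + 63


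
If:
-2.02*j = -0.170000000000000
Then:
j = 0.08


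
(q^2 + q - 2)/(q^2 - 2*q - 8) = (q - 1)/(q - 4)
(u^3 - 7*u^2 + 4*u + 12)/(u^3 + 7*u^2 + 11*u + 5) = (u^2 - 8*u + 12)/(u^2 + 6*u + 5)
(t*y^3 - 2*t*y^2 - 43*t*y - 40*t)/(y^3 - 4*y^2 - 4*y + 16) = t*(y^3 - 2*y^2 - 43*y - 40)/(y^3 - 4*y^2 - 4*y + 16)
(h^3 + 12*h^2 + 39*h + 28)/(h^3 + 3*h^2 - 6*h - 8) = (h + 7)/(h - 2)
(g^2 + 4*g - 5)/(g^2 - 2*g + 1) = (g + 5)/(g - 1)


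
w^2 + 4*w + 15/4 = (w + 3/2)*(w + 5/2)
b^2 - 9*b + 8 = (b - 8)*(b - 1)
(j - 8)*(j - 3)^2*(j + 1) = j^4 - 13*j^3 + 43*j^2 - 15*j - 72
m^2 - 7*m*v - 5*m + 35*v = (m - 5)*(m - 7*v)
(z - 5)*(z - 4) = z^2 - 9*z + 20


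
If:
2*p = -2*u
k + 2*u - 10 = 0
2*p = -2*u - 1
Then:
No Solution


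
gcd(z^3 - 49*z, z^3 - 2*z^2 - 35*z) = z^2 - 7*z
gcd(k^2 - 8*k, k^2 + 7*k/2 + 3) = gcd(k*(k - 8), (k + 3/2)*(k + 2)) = 1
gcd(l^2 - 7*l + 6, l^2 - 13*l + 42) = l - 6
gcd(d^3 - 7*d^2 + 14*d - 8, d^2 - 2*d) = d - 2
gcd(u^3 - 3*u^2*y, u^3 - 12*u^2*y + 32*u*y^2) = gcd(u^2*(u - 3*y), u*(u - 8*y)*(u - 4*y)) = u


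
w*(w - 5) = w^2 - 5*w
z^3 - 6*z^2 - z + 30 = (z - 5)*(z - 3)*(z + 2)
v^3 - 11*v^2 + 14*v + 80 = (v - 8)*(v - 5)*(v + 2)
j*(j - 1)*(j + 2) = j^3 + j^2 - 2*j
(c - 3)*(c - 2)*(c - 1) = c^3 - 6*c^2 + 11*c - 6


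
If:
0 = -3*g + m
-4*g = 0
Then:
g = 0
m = 0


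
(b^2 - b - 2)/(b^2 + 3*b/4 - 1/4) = 4*(b - 2)/(4*b - 1)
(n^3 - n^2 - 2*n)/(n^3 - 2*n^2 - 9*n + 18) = n*(n + 1)/(n^2 - 9)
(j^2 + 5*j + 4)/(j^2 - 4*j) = (j^2 + 5*j + 4)/(j*(j - 4))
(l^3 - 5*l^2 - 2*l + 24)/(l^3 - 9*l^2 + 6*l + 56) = (l - 3)/(l - 7)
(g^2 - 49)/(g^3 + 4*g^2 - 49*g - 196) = 1/(g + 4)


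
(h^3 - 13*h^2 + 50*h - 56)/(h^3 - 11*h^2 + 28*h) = (h - 2)/h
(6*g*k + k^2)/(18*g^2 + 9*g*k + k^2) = k/(3*g + k)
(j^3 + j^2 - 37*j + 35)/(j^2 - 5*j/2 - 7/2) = 2*(-j^3 - j^2 + 37*j - 35)/(-2*j^2 + 5*j + 7)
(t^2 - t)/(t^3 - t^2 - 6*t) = (1 - t)/(-t^2 + t + 6)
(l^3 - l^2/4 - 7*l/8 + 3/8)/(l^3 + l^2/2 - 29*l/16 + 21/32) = 4*(l + 1)/(4*l + 7)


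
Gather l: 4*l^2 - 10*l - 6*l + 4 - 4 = 4*l^2 - 16*l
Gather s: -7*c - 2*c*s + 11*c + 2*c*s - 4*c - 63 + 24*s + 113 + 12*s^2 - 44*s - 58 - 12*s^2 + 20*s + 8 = 0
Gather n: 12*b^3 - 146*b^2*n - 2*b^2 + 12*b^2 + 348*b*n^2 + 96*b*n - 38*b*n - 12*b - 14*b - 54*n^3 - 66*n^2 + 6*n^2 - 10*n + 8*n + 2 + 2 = 12*b^3 + 10*b^2 - 26*b - 54*n^3 + n^2*(348*b - 60) + n*(-146*b^2 + 58*b - 2) + 4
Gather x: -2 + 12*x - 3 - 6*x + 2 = 6*x - 3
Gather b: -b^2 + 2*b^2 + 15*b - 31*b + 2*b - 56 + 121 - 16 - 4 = b^2 - 14*b + 45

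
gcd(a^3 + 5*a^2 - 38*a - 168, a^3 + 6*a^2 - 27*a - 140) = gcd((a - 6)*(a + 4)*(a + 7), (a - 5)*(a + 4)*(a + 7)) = a^2 + 11*a + 28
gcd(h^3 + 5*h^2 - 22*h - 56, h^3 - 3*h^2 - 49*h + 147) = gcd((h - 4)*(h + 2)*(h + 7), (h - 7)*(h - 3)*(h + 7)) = h + 7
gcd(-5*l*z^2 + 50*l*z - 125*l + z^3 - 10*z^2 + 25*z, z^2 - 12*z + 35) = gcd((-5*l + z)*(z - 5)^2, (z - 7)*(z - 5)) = z - 5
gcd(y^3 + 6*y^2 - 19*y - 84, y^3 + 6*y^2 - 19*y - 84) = y^3 + 6*y^2 - 19*y - 84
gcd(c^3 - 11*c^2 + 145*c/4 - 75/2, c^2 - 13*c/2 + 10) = c - 5/2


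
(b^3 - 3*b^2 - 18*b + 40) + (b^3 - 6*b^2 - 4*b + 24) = 2*b^3 - 9*b^2 - 22*b + 64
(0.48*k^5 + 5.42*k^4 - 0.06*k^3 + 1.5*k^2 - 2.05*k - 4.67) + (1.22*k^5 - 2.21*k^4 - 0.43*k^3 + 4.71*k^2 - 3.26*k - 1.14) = 1.7*k^5 + 3.21*k^4 - 0.49*k^3 + 6.21*k^2 - 5.31*k - 5.81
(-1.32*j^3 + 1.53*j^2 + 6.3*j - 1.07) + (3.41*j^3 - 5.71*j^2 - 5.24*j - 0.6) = 2.09*j^3 - 4.18*j^2 + 1.06*j - 1.67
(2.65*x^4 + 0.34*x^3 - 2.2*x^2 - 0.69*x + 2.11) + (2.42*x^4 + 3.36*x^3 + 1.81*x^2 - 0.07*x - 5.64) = 5.07*x^4 + 3.7*x^3 - 0.39*x^2 - 0.76*x - 3.53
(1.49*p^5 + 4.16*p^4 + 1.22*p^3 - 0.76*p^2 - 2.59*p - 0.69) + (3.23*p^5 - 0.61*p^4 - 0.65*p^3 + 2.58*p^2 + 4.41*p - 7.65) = 4.72*p^5 + 3.55*p^4 + 0.57*p^3 + 1.82*p^2 + 1.82*p - 8.34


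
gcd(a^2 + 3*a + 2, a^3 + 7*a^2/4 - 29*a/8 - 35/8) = a + 1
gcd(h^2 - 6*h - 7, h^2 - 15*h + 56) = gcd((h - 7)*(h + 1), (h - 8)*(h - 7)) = h - 7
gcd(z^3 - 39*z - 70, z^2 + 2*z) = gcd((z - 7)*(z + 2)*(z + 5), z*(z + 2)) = z + 2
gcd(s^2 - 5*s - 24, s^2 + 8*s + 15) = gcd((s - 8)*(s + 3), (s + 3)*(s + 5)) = s + 3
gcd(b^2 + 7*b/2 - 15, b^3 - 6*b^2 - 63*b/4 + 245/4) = b - 5/2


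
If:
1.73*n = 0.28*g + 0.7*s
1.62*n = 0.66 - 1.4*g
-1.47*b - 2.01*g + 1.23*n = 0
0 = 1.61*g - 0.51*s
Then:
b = -0.03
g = 0.18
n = 0.25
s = 0.56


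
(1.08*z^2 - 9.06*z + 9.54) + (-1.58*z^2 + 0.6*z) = -0.5*z^2 - 8.46*z + 9.54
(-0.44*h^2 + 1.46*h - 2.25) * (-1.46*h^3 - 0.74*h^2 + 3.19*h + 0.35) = 0.6424*h^5 - 1.806*h^4 + 0.801*h^3 + 6.1684*h^2 - 6.6665*h - 0.7875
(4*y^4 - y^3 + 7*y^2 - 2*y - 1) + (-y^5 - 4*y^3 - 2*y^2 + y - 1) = -y^5 + 4*y^4 - 5*y^3 + 5*y^2 - y - 2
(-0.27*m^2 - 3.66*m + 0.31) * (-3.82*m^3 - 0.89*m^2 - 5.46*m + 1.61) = 1.0314*m^5 + 14.2215*m^4 + 3.5474*m^3 + 19.273*m^2 - 7.5852*m + 0.4991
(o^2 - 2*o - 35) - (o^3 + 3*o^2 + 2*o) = -o^3 - 2*o^2 - 4*o - 35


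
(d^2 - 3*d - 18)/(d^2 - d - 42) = (-d^2 + 3*d + 18)/(-d^2 + d + 42)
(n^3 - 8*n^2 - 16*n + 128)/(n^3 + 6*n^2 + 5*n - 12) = (n^2 - 12*n + 32)/(n^2 + 2*n - 3)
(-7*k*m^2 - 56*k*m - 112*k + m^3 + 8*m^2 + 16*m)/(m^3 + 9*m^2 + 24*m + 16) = (-7*k + m)/(m + 1)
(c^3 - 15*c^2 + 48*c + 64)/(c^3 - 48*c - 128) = (c^2 - 7*c - 8)/(c^2 + 8*c + 16)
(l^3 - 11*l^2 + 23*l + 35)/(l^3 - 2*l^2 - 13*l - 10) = (l - 7)/(l + 2)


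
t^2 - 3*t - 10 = (t - 5)*(t + 2)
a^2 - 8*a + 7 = (a - 7)*(a - 1)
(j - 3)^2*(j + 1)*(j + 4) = j^4 - j^3 - 17*j^2 + 21*j + 36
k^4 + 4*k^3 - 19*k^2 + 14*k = k*(k - 2)*(k - 1)*(k + 7)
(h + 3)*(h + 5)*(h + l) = h^3 + h^2*l + 8*h^2 + 8*h*l + 15*h + 15*l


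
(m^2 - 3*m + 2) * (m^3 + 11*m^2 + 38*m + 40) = m^5 + 8*m^4 + 7*m^3 - 52*m^2 - 44*m + 80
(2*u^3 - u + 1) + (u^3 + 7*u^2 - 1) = 3*u^3 + 7*u^2 - u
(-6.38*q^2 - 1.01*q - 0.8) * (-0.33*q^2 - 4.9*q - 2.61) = 2.1054*q^4 + 31.5953*q^3 + 21.8648*q^2 + 6.5561*q + 2.088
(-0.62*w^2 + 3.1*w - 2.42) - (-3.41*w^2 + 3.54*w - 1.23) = 2.79*w^2 - 0.44*w - 1.19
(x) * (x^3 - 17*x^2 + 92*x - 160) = x^4 - 17*x^3 + 92*x^2 - 160*x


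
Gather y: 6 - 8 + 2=0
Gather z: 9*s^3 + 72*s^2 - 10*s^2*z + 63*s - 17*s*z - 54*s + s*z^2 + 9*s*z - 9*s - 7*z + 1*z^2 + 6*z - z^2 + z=9*s^3 + 72*s^2 + s*z^2 + z*(-10*s^2 - 8*s)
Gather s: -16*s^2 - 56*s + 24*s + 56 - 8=-16*s^2 - 32*s + 48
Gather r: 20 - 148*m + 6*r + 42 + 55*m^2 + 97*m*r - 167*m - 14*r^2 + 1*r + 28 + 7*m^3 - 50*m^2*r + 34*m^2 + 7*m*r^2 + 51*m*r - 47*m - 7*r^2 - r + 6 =7*m^3 + 89*m^2 - 362*m + r^2*(7*m - 21) + r*(-50*m^2 + 148*m + 6) + 96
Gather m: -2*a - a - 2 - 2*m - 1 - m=-3*a - 3*m - 3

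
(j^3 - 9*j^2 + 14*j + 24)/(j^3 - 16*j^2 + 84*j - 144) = (j + 1)/(j - 6)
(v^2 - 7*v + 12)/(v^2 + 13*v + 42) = (v^2 - 7*v + 12)/(v^2 + 13*v + 42)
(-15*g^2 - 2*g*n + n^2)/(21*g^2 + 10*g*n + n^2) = (-5*g + n)/(7*g + n)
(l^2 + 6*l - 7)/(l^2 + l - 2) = (l + 7)/(l + 2)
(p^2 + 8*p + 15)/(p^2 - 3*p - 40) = (p + 3)/(p - 8)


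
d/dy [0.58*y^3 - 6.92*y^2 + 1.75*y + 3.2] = 1.74*y^2 - 13.84*y + 1.75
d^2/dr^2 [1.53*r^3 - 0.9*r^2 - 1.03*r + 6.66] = 9.18*r - 1.8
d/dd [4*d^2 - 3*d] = 8*d - 3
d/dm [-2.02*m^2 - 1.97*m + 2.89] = -4.04*m - 1.97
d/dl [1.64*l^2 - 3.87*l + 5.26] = 3.28*l - 3.87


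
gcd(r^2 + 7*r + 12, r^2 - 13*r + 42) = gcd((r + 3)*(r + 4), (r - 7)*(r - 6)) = 1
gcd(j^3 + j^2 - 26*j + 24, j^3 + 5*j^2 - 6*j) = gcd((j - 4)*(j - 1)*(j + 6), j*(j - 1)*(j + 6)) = j^2 + 5*j - 6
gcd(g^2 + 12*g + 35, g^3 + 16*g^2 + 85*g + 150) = g + 5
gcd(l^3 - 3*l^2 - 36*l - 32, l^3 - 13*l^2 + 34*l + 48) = l^2 - 7*l - 8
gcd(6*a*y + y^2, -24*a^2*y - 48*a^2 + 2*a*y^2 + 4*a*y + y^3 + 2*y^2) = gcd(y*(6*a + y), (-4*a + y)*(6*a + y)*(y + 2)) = 6*a + y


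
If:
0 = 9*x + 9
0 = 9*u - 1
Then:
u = 1/9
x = -1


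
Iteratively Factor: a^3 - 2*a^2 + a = (a - 1)*(a^2 - a) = a*(a - 1)*(a - 1)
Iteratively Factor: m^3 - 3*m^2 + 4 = (m - 2)*(m^2 - m - 2) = (m - 2)*(m + 1)*(m - 2)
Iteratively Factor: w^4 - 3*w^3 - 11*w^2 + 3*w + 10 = (w + 1)*(w^3 - 4*w^2 - 7*w + 10) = (w - 5)*(w + 1)*(w^2 + w - 2) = (w - 5)*(w - 1)*(w + 1)*(w + 2)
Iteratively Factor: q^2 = (q)*(q)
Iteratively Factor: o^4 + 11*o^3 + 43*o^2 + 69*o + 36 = (o + 3)*(o^3 + 8*o^2 + 19*o + 12) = (o + 3)^2*(o^2 + 5*o + 4) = (o + 3)^2*(o + 4)*(o + 1)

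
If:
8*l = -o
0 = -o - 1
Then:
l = 1/8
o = -1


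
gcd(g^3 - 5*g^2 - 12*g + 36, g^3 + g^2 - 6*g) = g^2 + g - 6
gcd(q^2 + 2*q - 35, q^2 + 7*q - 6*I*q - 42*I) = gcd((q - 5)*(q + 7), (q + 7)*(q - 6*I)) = q + 7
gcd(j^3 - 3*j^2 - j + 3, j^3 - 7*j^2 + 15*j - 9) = j^2 - 4*j + 3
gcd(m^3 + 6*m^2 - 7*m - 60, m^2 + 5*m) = m + 5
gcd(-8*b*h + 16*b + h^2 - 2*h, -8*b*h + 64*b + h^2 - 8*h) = 8*b - h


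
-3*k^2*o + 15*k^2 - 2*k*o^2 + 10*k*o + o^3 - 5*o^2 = (-3*k + o)*(k + o)*(o - 5)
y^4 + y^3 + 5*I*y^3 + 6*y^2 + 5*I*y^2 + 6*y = y*(y + 1)*(y - I)*(y + 6*I)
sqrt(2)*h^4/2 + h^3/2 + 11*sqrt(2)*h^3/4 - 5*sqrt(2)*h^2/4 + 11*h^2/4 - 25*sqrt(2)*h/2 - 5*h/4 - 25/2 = (h - 2)*(h + 5/2)*(h + 5)*(sqrt(2)*h/2 + 1/2)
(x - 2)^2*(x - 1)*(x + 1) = x^4 - 4*x^3 + 3*x^2 + 4*x - 4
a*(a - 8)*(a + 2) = a^3 - 6*a^2 - 16*a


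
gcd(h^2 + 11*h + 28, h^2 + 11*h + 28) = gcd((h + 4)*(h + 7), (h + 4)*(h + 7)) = h^2 + 11*h + 28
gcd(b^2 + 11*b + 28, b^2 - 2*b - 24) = b + 4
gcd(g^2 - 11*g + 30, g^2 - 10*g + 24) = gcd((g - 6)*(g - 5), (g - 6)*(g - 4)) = g - 6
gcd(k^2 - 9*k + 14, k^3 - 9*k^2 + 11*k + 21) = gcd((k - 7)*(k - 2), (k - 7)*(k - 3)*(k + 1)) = k - 7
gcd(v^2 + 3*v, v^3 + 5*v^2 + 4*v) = v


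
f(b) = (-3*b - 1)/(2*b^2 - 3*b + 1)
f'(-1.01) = -0.11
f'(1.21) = 85.74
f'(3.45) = 0.38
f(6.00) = -0.35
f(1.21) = -15.53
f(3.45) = -0.79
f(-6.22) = 0.18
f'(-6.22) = 0.02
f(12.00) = -0.15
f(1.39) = -7.45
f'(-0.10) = -3.64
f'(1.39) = 23.14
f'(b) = (3 - 4*b)*(-3*b - 1)/(2*b^2 - 3*b + 1)^2 - 3/(2*b^2 - 3*b + 1) = 2*(3*b^2 + 2*b - 3)/(4*b^4 - 12*b^3 + 13*b^2 - 6*b + 1)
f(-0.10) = -0.53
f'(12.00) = 0.01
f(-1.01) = 0.33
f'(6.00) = 0.08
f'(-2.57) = 0.05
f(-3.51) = 0.26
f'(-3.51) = 0.04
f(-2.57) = 0.31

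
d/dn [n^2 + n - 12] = 2*n + 1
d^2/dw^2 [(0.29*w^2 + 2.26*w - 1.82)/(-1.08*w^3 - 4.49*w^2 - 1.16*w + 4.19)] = (-0.676512*w^6 - 15.816384*w^5 - 38.101104*w^4 + 40.396268*w^3 + 78.3706500000001*w^2 - 148.814724*w + 41.226122)/(1.259712*w^9 + 15.711408*w^8 + 69.377796*w^7 + 109.607633*w^6 - 47.391996*w^5 - 266.782617*w^4 - 72.496516*w^3 + 219.566475*w^2 + 61.095228*w - 73.560059)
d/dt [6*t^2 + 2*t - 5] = 12*t + 2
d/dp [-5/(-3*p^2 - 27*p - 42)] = 5*(-2*p - 9)/(3*(p^2 + 9*p + 14)^2)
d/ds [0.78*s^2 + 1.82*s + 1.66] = 1.56*s + 1.82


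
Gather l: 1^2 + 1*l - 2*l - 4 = -l - 3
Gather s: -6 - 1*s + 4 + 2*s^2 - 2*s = 2*s^2 - 3*s - 2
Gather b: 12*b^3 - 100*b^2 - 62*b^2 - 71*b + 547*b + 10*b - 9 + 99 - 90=12*b^3 - 162*b^2 + 486*b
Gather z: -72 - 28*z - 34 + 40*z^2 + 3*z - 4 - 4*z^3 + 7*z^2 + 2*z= -4*z^3 + 47*z^2 - 23*z - 110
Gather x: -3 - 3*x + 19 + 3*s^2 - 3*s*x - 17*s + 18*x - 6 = 3*s^2 - 17*s + x*(15 - 3*s) + 10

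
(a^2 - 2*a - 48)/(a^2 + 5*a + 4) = (a^2 - 2*a - 48)/(a^2 + 5*a + 4)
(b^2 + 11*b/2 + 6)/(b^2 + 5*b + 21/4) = 2*(b + 4)/(2*b + 7)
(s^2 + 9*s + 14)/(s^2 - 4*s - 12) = (s + 7)/(s - 6)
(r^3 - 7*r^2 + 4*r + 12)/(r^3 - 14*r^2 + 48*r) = (r^2 - r - 2)/(r*(r - 8))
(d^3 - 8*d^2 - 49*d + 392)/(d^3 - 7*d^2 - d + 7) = (d^2 - d - 56)/(d^2 - 1)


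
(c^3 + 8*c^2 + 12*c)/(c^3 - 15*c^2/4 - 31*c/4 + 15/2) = 4*c*(c + 6)/(4*c^2 - 23*c + 15)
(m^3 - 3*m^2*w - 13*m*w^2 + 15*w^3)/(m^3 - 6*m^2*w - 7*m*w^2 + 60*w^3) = (-m + w)/(-m + 4*w)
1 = 1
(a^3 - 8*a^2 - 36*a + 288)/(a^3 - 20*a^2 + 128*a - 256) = (a^2 - 36)/(a^2 - 12*a + 32)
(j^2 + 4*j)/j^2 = (j + 4)/j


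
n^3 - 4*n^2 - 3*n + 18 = (n - 3)^2*(n + 2)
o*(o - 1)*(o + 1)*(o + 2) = o^4 + 2*o^3 - o^2 - 2*o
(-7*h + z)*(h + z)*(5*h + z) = -35*h^3 - 37*h^2*z - h*z^2 + z^3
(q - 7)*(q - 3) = q^2 - 10*q + 21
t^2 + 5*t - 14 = (t - 2)*(t + 7)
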